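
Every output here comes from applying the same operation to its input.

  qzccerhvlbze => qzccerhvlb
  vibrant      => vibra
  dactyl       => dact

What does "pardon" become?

Looking at the pairs, the operation is to delete the last 2 characters.
"pardon" → "pard".

pard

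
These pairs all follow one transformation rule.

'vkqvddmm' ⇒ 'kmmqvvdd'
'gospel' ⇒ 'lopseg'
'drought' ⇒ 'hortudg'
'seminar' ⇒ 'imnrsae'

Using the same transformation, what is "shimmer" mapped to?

The pattern: sort the characters into alphabetical order, then move the first 2 characters to the end (rotate left by 2).
On "shimmer" that produces "immrseh".
(Check on "drought": → "dghortu" → "hortudg" ✓)

immrseh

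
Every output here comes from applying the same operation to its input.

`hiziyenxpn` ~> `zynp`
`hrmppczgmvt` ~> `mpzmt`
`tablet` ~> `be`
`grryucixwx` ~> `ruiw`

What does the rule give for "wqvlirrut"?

virt

The rule is to delete the first character, then keep every other character starting from the second (positions 2nd, 4th, 6th, ...).
"wqvlirrut" → "qvlirrut" → "virt".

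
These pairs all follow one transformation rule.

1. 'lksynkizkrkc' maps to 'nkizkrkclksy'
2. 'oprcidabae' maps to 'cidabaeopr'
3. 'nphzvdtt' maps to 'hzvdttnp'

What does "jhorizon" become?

In each case the input is transformed by: move the last 2 characters to the front (rotate right by 2), then swap the front and back halves of the string.
On "jhorizon" that produces "orizonjh".

orizonjh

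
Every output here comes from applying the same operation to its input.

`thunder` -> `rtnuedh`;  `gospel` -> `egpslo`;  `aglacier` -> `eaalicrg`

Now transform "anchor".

What's happening: swap each adjacent pair of characters (1↔2, 3↔4, ...), then swap the first and last characters.
"anchor" → "nahcro" → "oahcrn".
(Check on "gospel": → "ogpsle" → "egpslo" ✓)

oahcrn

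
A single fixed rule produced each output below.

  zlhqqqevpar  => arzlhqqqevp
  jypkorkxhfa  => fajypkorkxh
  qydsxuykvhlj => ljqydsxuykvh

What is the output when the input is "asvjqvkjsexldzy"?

Rule — move the last 2 characters to the front (rotate right by 2).
"asvjqvkjsexldzy" → "zyasvjqvkjsexld".

zyasvjqvkjsexld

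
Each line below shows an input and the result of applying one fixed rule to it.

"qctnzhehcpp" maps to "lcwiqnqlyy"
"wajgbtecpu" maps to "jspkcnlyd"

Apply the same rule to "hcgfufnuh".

In each case the input is transformed by: shift every letter 9 places forward in the alphabet (wrapping around), then delete the first character.
So "hcgfufnuh" becomes "lpodowdq".

lpodowdq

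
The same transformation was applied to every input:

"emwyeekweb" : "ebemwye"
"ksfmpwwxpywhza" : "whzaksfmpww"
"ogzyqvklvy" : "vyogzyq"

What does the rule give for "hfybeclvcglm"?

The pattern: swap the front and back halves of the string, then delete the first 3 characters.
Starting from "hfybeclvcglm": after the first operation, "lvcglmhfybec"; after the second, "glmhfybec".

glmhfybec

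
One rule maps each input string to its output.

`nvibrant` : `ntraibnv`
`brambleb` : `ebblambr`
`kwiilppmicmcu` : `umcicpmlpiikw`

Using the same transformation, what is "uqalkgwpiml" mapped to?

Looking at the pairs, the operation is to swap each adjacent pair of characters (1↔2, 3↔4, ...), then reverse the string.
Applying both steps to "uqalkgwpiml": "qulagkpwmil", then "limwpkgaluq".

limwpkgaluq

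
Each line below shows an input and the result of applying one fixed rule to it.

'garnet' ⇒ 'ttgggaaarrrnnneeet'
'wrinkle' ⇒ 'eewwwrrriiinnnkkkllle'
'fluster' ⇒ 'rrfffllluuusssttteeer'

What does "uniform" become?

mmuuunnniiifffooorrrm

In each case the input is transformed by: repeat every character 3 times, then move the last 2 characters to the front (rotate right by 2).
On "uniform" that produces "mmuuunnniiifffooorrrm".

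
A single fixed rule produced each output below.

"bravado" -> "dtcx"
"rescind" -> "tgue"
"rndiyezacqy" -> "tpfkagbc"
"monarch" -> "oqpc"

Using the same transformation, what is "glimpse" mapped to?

inko

The transformation: delete the last 3 characters, then shift every letter 2 places forward in the alphabet (wrapping around).
"glimpse" → "glim" → "inko".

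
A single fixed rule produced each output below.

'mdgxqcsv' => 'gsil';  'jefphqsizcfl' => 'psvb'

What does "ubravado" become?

Rule — shift every letter 10 places backward in the alphabet (wrapping around), then keep only the last 4 characters.
"ubravado" → "krhqlqte" → "lqte".
(Check on "jefphqsizcfl": → "zuvfxgiypsvb" → "psvb" ✓)

lqte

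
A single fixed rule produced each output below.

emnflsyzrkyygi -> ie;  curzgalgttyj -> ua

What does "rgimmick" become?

Looking at the pairs, the operation is to swap the front and back halves of the string, then keep only the vowels.
Working it through for "rgimmick": intermediate "mickrgim", final "ii".

ii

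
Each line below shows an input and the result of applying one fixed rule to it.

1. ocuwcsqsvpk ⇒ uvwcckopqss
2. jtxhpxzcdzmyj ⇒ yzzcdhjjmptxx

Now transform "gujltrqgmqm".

In each case the input is transformed by: sort the characters into alphabetical order, then move the last 3 characters to the front (rotate right by 3).
Working it through for "gujltrqgmqm": intermediate "ggjlmmqqrtu", final "rtuggjlmmqq".

rtuggjlmmqq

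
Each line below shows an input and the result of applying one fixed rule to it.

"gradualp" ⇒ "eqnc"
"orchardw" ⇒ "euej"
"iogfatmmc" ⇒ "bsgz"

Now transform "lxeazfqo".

Looking at the pairs, the operation is to keep every other character starting from the second (positions 2nd, 4th, 6th, ...), then shift every letter 13 places forward in the alphabet (wrapping around) — i.e. ROT13.
Working it through for "lxeazfqo": intermediate "xafo", final "knsb".

knsb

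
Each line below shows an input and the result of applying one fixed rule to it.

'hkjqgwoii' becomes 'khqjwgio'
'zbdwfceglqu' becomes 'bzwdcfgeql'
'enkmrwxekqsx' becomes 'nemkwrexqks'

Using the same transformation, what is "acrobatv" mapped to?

The transformation: delete the last character, then swap each adjacent pair of characters (1↔2, 3↔4, ...).
So "acrobatv" becomes "caorabt".

caorabt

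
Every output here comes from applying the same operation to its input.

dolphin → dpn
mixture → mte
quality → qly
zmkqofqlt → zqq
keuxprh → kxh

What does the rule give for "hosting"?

Rule — keep one character in every 3, starting at position 1 (positions 1st, 4th, 7th, ...).
On "hosting" that produces "htg".

htg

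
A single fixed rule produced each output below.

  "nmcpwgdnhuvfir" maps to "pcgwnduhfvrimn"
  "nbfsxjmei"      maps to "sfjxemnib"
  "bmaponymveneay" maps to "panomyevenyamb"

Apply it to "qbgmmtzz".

mgtmzzbq

The pattern: move the first 2 characters to the end (rotate left by 2), then swap each adjacent pair of characters (1↔2, 3↔4, ...).
"qbgmmtzz" → "gmmtzzqb" → "mgtmzzbq".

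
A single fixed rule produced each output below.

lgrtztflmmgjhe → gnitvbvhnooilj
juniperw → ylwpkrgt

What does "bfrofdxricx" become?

zdhtqhfztke

Rule — shift every letter 2 places forward in the alphabet (wrapping around), then move the last character to the front.
Starting from "bfrofdxricx": after the first operation, "dhtqhfztkez"; after the second, "zdhtqhfztke".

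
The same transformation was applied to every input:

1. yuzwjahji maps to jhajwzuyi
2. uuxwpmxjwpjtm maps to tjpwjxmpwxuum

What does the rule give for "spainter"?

Each output is the input with this applied: move the last character to the front, then reverse the string.
For "spainter" the result is "etniapsr".

etniapsr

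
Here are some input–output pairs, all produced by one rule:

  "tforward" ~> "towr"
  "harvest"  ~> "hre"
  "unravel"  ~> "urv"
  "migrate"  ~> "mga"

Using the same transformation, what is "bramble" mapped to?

bab

Each output is the input with this applied: move the last character to the front, then keep every other character starting from the second (positions 2nd, 4th, 6th, ...).
"bramble" → "ebrambl" → "bab".
(Check on "harvest": → "tharves" → "hre" ✓)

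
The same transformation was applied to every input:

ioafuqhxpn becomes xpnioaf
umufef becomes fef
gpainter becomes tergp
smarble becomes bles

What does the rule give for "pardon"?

don

In each case the input is transformed by: move the last 3 characters to the front (rotate right by 3), then delete the last 3 characters.
For "pardon" the result is "don".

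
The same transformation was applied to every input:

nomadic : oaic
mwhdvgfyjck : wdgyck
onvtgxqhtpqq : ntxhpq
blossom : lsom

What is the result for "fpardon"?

What's happening: swap each adjacent pair of characters (1↔2, 3↔4, ...), then keep every other character starting from the first (positions 1st, 3rd, 5th, ...).
On "fpardon": the first step gives "pfraodn", and the second then gives "pron".
(Check on "mwhdvgfyjck": → "wmdhgvyfcjk" → "wdgyck" ✓)

pron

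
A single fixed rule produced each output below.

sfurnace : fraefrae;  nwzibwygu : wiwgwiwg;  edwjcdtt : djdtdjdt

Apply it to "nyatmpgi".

Each output is the input with this applied: keep every other character starting from the second (positions 2nd, 4th, 6th, ...), then write the whole string twice.
Working it through for "nyatmpgi": intermediate "ytpi", final "ytpiytpi".

ytpiytpi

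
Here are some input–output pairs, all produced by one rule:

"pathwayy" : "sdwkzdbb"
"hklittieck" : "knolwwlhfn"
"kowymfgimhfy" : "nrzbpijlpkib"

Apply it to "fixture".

ilawxuh

In each case the input is transformed by: shift every letter 3 places forward in the alphabet (wrapping around).
"fixture" → "ilawxuh".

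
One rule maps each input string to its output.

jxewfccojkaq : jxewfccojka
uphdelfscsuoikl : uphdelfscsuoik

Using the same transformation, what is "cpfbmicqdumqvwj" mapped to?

Looking at the pairs, the operation is to delete the last character.
For "cpfbmicqdumqvwj" the result is "cpfbmicqdumqvw".

cpfbmicqdumqvw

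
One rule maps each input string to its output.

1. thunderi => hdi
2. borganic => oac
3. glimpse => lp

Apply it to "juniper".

up

The transformation: keep one character in every 3, starting at position 2 (positions 2nd, 5th, 8th, ...).
So "juniper" becomes "up".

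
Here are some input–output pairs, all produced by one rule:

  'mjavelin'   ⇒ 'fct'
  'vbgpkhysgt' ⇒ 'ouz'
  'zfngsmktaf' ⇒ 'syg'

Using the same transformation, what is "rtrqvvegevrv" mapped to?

kmk

What's happening: shift every letter 7 places backward in the alphabet (wrapping around), then keep only the first 3 characters.
Applying both steps to "rtrqvvegevrv": "kmkjooxzxoko", then "kmk".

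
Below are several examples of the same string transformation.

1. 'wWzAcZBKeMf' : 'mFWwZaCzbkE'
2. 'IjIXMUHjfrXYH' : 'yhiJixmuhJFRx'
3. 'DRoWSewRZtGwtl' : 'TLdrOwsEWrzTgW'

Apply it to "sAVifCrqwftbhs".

Each output is the input with this applied: flip the case of every letter, then move the last 2 characters to the front (rotate right by 2).
On "sAVifCrqwftbhs": the first step gives "SavIFcRQWFTBHS", and the second then gives "HSSavIFcRQWFTB".
(Check on "IjIXMUHjfrXYH": → "iJixmuhJFRxyh" → "yhiJixmuhJFRx" ✓)

HSSavIFcRQWFTB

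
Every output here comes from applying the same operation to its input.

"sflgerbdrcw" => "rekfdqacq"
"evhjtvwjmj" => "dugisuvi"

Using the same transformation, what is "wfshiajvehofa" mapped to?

In each case the input is transformed by: shift every letter 1 place backward in the alphabet (wrapping around), then delete the last 2 characters.
"wfshiajvehofa" → "verghziudgnez" → "verghziudgn".

verghziudgn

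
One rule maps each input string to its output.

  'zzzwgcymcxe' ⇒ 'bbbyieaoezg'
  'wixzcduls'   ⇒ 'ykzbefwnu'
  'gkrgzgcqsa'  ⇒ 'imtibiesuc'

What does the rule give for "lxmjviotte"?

nzolxkqvvg

In each case the input is transformed by: shift every letter 2 places forward in the alphabet (wrapping around).
For "lxmjviotte" the result is "nzolxkqvvg".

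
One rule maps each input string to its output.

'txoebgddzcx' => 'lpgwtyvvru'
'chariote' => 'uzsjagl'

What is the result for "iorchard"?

agjuzsj

The pattern: shift every letter 8 places backward in the alphabet (wrapping around), then delete the last character.
Applying both steps to "iorchard": "agjuzsjv", then "agjuzsj".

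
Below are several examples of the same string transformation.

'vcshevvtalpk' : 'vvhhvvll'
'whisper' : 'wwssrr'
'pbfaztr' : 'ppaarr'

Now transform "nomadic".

Looking at the pairs, the operation is to keep one character in every 3, starting at position 1 (positions 1st, 4th, 7th, ...), then double every character.
Starting from "nomadic": after the first operation, "nac"; after the second, "nnaacc".

nnaacc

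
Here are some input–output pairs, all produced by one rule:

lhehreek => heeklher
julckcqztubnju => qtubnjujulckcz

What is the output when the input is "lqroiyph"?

oyphlqri

The pattern: swap the front and back halves of the string, then swap the first and last characters.
Applying both steps to "lqroiyph": "iyphlqro", then "oyphlqri".
(Check on "lhehreek": → "reeklheh" → "heeklher" ✓)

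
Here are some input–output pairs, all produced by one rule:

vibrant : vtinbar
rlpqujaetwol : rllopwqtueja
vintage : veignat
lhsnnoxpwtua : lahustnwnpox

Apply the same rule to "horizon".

hnoorzi

The rule is to take characters alternately from the front and the back (1st, last, 2nd, 2nd-last, ...).
"horizon" → "hnoorzi".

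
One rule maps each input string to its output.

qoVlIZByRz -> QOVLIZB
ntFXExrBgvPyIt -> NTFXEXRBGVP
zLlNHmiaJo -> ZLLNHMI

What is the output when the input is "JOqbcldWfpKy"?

The transformation: delete the last 3 characters, then convert every letter to uppercase.
On "JOqbcldWfpKy": the first step gives "JOqbcldWf", and the second then gives "JOQBCLDWF".

JOQBCLDWF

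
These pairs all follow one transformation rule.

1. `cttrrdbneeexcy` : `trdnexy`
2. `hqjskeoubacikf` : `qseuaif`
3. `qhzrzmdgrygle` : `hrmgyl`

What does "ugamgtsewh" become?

The pattern: keep every other character starting from the second (positions 2nd, 4th, 6th, ...).
On "ugamgtsewh" that produces "gmteh".

gmteh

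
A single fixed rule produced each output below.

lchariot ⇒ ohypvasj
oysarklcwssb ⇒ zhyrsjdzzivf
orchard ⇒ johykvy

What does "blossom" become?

What's happening: shift every letter 7 places forward in the alphabet (wrapping around), then move the first 2 characters to the end (rotate left by 2).
On "blossom": the first step gives "isvzzvt", and the second then gives "vzzvtis".

vzzvtis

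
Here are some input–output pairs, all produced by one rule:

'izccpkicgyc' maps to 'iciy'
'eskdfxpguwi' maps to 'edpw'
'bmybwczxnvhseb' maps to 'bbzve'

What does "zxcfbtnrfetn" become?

The pattern: keep one character in every 3, starting at position 1 (positions 1st, 4th, 7th, ...).
For "zxcfbtnrfetn" the result is "zfne".

zfne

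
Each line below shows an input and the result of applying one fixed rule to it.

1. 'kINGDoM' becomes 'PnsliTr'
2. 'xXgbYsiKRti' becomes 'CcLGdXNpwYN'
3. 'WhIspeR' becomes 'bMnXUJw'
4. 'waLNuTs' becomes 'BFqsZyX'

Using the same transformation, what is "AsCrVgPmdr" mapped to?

fXhWaLuRIW

Rule — shift every letter 5 places forward in the alphabet (wrapping around), then flip the case of every letter.
Applying that to "AsCrVgPmdr" gives "fXhWaLuRIW".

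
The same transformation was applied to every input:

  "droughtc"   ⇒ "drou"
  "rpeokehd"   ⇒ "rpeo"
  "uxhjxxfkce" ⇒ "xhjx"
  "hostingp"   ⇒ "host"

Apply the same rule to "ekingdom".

ekin

Looking at the pairs, the operation is to swap the front and back halves of the string, then keep only the last 4 characters.
Applying both steps to "ekingdom": "gdomekin", then "ekin".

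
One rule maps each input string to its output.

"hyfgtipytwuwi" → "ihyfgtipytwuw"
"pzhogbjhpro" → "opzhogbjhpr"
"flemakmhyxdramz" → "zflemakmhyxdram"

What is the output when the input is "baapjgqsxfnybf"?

In each case the input is transformed by: move the last character to the front.
Doing the same to "baapjgqsxfnybf": "fbaapjgqsxfnyb".

fbaapjgqsxfnyb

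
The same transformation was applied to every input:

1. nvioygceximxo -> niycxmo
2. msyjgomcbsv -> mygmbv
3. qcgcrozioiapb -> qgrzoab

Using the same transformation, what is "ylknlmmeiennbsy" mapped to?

In each case the input is transformed by: keep every other character starting from the first (positions 1st, 3rd, 5th, ...).
"ylknlmmeiennbsy" → "yklminby".

yklminby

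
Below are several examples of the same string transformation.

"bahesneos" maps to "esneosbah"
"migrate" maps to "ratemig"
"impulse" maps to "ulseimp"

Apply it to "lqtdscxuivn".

Looking at the pairs, the operation is to move the first 3 characters to the end (rotate left by 3).
For "lqtdscxuivn" the result is "dscxuivnlqt".

dscxuivnlqt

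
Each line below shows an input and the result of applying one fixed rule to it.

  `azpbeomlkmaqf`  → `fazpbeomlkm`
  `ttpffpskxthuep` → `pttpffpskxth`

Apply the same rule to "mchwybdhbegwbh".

The transformation: move the last character to the front, then delete the last 2 characters.
So "mchwybdhbegwbh" becomes "hmchwybdhbeg".

hmchwybdhbeg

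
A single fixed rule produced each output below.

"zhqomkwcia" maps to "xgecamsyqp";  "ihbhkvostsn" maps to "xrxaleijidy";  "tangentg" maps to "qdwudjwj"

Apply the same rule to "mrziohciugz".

hpyexsykwpc

Looking at the pairs, the operation is to shift every letter 10 places backward in the alphabet (wrapping around), then move the first character to the end.
"mrziohciugz" → "hpyexsykwpc".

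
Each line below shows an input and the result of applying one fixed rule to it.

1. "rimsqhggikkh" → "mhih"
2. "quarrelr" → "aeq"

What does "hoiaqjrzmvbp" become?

Looking at the pairs, the operation is to move the first character to the end, then keep one character in every 3, starting at position 2 (positions 2nd, 5th, 8th, ...).
For "hoiaqjrzmvbp" the result is "ijmp".
(Check on "rimsqhggikkh": → "imsqhggikkhr" → "mhih" ✓)

ijmp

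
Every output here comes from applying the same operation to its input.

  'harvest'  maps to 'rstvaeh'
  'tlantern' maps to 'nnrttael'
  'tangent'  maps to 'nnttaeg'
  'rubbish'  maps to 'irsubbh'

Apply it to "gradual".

The pattern: sort the characters into alphabetical order, then move the first 3 characters to the end (rotate left by 3).
For "gradual" the result is "glruaad".

glruaad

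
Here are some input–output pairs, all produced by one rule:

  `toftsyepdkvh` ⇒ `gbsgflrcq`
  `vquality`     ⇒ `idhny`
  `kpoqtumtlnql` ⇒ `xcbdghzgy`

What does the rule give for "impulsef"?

The pattern: delete the last 3 characters, then shift every letter 13 places forward in the alphabet (wrapping around) — i.e. ROT13.
On "impulsef": the first step gives "impul", and the second then gives "vzchy".

vzchy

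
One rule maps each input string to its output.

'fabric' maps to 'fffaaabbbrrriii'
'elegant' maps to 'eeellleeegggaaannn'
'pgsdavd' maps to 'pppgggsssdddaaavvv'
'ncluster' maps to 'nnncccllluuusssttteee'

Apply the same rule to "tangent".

The rule is to delete the last character, then repeat every character 3 times.
For "tangent" the result is "tttaaannngggeeennn".

tttaaannngggeeennn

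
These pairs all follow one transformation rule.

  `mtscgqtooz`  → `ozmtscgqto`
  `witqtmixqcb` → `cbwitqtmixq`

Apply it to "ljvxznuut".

utljvxznu

Each output is the input with this applied: move the last 2 characters to the front (rotate right by 2).
Applying that to "ljvxznuut" gives "utljvxznu".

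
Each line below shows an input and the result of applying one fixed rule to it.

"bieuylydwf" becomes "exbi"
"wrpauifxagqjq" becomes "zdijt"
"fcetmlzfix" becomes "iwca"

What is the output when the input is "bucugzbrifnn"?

exei

What's happening: keep one character in every 3, starting at position 1 (positions 1st, 4th, 7th, ...), then shift every letter 3 places forward in the alphabet (wrapping around).
Applying both steps to "bucugzbrifnn": "bubf", then "exei".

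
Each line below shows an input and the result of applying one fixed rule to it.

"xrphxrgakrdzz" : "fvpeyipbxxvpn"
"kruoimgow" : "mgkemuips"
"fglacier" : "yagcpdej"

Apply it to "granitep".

lgrcnepy

Rule — move the first 3 characters to the end (rotate left by 3), then shift every letter 2 places backward in the alphabet (wrapping around).
On "granitep": the first step gives "nitepgra", and the second then gives "lgrcnepy".
(Check on "kruoimgow": → "oimgowkru" → "mgkemuips" ✓)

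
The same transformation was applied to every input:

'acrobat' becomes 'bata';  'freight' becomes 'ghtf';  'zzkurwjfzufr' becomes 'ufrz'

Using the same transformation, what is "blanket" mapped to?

ketb

In each case the input is transformed by: move the first character to the end, then keep only the last 4 characters.
Starting from "blanket": after the first operation, "lanketb"; after the second, "ketb".
(Check on "freight": → "reightf" → "ghtf" ✓)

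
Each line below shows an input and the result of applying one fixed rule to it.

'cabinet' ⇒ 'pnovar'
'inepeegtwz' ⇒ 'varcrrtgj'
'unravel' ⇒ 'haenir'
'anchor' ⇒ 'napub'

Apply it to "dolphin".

The transformation: shift every letter 13 places forward in the alphabet (wrapping around) — i.e. ROT13, then delete the last character.
On "dolphin" that produces "qbycuv".

qbycuv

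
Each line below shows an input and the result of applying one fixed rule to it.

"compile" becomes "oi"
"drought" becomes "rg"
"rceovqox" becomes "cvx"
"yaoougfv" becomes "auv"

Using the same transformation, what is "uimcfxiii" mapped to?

The rule is to keep one character in every 3, starting at position 2 (positions 2nd, 5th, 8th, ...).
For "uimcfxiii" the result is "ifi".

ifi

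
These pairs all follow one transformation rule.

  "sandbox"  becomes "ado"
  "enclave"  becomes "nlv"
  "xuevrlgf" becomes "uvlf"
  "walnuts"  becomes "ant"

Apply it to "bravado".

rvd

The transformation: keep every other character starting from the second (positions 2nd, 4th, 6th, ...).
So "bravado" becomes "rvd".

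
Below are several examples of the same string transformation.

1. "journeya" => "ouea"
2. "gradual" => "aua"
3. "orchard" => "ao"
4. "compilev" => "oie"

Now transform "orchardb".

In each case the input is transformed by: move the first character to the end, then keep only the vowels.
Starting from "orchardb": after the first operation, "rchardbo"; after the second, "ao".

ao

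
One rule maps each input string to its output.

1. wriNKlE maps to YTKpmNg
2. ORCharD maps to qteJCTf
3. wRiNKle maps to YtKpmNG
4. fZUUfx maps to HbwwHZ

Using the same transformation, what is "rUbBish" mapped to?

Rule — flip the case of every letter, then shift every letter 2 places forward in the alphabet (wrapping around).
So "rUbBish" becomes "TwDdKUJ".
(Check on "fZUUfx": → "FzuuFX" → "HbwwHZ" ✓)

TwDdKUJ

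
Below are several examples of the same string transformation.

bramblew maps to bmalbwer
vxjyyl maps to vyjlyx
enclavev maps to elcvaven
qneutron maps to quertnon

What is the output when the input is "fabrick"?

frbcika

Each output is the input with this applied: swap each adjacent pair of characters (1↔2, 3↔4, ...), then move the first character to the end.
Working it through for "fabrick": intermediate "afrbcik", final "frbcika".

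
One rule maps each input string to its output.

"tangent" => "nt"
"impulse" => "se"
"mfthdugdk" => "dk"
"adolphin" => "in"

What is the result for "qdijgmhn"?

The pattern: keep only the last 2 characters.
"qdijgmhn" → "hn".

hn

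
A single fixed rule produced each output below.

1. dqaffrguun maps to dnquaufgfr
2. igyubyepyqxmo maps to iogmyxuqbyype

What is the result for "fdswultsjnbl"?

fldbsnwjuslt

The transformation: take characters alternately from the front and the back (1st, last, 2nd, 2nd-last, ...).
Doing the same to "fdswultsjnbl": "fldbsnwjuslt".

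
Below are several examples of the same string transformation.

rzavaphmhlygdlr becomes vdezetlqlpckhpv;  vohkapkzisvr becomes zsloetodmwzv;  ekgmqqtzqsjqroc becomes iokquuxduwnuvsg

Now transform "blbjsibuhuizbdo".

The rule is to shift every letter 4 places forward in the alphabet (wrapping around).
"blbjsibuhuizbdo" → "fpfnwmfylymdfhs".

fpfnwmfylymdfhs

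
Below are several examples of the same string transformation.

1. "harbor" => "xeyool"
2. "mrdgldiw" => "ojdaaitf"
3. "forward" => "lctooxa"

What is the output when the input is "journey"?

Each output is the input with this applied: swap each adjacent pair of characters (1↔2, 3↔4, ...), then shift every letter 3 places backward in the alphabet (wrapping around).
"journey" → "lgorbkv".
(Check on "forward": → "ofwrrad" → "lctooxa" ✓)

lgorbkv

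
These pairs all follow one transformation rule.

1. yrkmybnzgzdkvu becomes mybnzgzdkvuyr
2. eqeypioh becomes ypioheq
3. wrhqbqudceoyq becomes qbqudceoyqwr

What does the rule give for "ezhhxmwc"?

hxmwcez

Looking at the pairs, the operation is to move the first 3 characters to the end (rotate left by 3), then delete the last character.
Applying both steps to "ezhhxmwc": "hxmwcezh", then "hxmwcez".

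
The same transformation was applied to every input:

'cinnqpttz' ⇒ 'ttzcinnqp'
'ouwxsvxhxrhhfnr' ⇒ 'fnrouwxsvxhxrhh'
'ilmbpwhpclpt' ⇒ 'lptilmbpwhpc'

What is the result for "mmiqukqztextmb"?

tmbmmiqukqztex

Looking at the pairs, the operation is to move the last 3 characters to the front (rotate right by 3).
For "mmiqukqztextmb" the result is "tmbmmiqukqztex".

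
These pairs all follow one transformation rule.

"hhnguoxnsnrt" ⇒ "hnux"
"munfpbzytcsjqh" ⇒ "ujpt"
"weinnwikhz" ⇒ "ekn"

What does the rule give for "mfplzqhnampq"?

fmzh

Each output is the input with this applied: take characters alternately from the front and the back (1st, last, 2nd, 2nd-last, ...), then keep one character in every 3, starting at position 3 (positions 3rd, 6th, 9th, ...).
Applying both steps to "mfplzqhnampq": "mqfppmlaznqh", then "fmzh".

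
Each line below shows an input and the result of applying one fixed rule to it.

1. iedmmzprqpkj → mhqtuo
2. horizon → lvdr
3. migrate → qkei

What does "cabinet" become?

gfrx

Each output is the input with this applied: keep every other character starting from the first (positions 1st, 3rd, 5th, ...), then shift every letter 4 places forward in the alphabet (wrapping around).
On "cabinet": the first step gives "cbnt", and the second then gives "gfrx".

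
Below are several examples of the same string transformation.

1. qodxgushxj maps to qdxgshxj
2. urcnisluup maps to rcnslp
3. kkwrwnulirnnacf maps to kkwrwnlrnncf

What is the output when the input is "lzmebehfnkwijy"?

What's happening: remove every vowel.
Applying that to "lzmebehfnkwijy" gives "lzmbhfnkwjy".

lzmbhfnkwjy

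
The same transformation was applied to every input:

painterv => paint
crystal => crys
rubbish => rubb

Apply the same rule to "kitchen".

kitc

The transformation: delete the last 3 characters.
Doing the same to "kitchen": "kitc".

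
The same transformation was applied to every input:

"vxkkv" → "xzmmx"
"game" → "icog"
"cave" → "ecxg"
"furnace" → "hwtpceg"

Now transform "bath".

Each output is the input with this applied: shift every letter 2 places forward in the alphabet (wrapping around).
On "bath" that produces "dcvj".

dcvj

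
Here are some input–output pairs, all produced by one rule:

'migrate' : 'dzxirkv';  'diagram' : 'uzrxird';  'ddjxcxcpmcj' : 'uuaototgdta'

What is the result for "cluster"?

tcljkvi

The pattern: shift every letter 9 places backward in the alphabet (wrapping around).
For "cluster" the result is "tcljkvi".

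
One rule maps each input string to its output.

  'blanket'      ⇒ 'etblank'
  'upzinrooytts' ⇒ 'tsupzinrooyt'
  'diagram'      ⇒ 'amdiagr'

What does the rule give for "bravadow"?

owbravad

Each output is the input with this applied: move the last 2 characters to the front (rotate right by 2).
For "bravadow" the result is "owbravad".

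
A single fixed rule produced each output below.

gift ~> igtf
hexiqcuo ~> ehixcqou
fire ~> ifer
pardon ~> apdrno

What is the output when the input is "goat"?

ogta

Each output is the input with this applied: swap each adjacent pair of characters (1↔2, 3↔4, ...).
Applying that to "goat" gives "ogta".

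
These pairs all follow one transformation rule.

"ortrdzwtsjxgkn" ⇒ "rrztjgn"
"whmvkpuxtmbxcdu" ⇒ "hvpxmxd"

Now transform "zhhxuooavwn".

Rule — keep every other character starting from the second (positions 2nd, 4th, 6th, ...).
Applying that to "zhhxuooavwn" gives "hxoaw".

hxoaw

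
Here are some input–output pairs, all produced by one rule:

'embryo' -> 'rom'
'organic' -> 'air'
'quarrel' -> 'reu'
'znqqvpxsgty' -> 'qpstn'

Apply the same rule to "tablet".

lta

Rule — keep every other character starting from the second (positions 2nd, 4th, 6th, ...), then move the first character to the end.
Doing the same to "tablet": "lta".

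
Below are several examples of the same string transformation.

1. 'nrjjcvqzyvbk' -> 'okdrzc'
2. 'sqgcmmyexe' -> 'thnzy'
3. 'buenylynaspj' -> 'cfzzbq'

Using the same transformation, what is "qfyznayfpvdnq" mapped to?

rzozqer

What's happening: shift every letter 1 place forward in the alphabet (wrapping around), then keep every other character starting from the first (positions 1st, 3rd, 5th, ...).
Starting from "qfyznayfpvdnq": after the first operation, "rgzaobzgqweor"; after the second, "rzozqer".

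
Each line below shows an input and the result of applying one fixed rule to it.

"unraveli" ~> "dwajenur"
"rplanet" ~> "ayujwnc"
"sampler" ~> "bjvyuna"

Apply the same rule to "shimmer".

bqrvvna

Each output is the input with this applied: shift every letter 9 places forward in the alphabet (wrapping around).
"shimmer" → "bqrvvna".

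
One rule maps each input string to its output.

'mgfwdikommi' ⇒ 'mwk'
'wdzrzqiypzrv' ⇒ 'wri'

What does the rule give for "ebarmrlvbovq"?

erl

The rule is to delete the last 3 characters, then keep one character in every 3, starting at position 1 (positions 1st, 4th, 7th, ...).
"ebarmrlvbovq" → "ebarmrlvb" → "erl".
(Check on "wdzrzqiypzrv": → "wdzrzqiyp" → "wri" ✓)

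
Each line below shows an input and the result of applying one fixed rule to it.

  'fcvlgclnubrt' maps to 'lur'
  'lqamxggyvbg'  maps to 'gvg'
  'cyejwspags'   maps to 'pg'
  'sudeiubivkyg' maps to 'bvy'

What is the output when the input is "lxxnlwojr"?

or

The transformation: keep every other character starting from the first (positions 1st, 3rd, 5th, ...), then delete the first 3 characters.
Working it through for "lxxnlwojr": intermediate "lxlor", final "or".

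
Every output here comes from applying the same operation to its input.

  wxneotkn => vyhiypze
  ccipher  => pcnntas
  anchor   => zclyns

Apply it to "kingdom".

The pattern: move the last 2 characters to the front (rotate right by 2), then shift every letter 11 places forward in the alphabet (wrapping around).
On "kingdom": the first step gives "omkingd", and the second then gives "zxvtyro".

zxvtyro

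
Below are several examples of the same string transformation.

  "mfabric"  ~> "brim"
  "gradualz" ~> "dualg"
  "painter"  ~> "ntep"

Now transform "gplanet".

aneg

The rule is to swap the first and last characters, then delete the first 3 characters.
For "gplanet", step one produces "tplaneg"; step two turns that into "aneg".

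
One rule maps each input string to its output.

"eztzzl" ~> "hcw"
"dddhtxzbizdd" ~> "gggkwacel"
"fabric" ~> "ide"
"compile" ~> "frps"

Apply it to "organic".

rujd

The rule is to shift every letter 3 places forward in the alphabet (wrapping around), then delete the last 3 characters.
Working it through for "organic": intermediate "rujdqlf", final "rujd".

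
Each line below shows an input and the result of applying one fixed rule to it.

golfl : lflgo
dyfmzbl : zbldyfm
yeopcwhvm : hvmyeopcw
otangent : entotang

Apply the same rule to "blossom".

somblos

The pattern: move the last 3 characters to the front (rotate right by 3).
For "blossom" the result is "somblos".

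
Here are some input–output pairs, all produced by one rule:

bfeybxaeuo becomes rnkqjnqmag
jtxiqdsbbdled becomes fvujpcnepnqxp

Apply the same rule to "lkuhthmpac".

Rule — swap each adjacent pair of characters (1↔2, 3↔4, ...), then shift every letter 12 places forward in the alphabet (wrapping around).
Starting from "lkuhthmpac": after the first operation, "klhuhtpmca"; after the second, "wxtgtfbyom".

wxtgtfbyom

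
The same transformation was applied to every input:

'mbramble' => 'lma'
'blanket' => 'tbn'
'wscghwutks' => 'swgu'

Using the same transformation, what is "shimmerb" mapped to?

rsm

Looking at the pairs, the operation is to keep one character in every 3, starting at position 1 (positions 1st, 4th, 7th, ...), then move the last character to the front.
Working it through for "shimmerb": intermediate "smr", final "rsm".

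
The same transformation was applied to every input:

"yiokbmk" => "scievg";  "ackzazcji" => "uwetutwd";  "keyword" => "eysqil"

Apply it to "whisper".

qbcmjy

The transformation: delete the last character, then shift every letter 6 places backward in the alphabet (wrapping around).
On "whisper": the first step gives "whispe", and the second then gives "qbcmjy".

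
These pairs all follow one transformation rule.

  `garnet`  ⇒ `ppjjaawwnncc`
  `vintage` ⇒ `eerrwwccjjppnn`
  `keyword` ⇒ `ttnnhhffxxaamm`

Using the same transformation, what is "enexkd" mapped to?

nnwwnnggttmm

Looking at the pairs, the operation is to shift every letter 9 places forward in the alphabet (wrapping around), then double every character.
"enexkd" → "nwngtm" → "nnwwnnggttmm".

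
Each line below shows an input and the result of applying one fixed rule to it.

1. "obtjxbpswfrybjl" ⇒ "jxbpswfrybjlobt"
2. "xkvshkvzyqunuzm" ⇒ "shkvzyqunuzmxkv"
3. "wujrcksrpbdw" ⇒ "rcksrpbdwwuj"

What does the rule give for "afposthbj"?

Looking at the pairs, the operation is to move the first 3 characters to the end (rotate left by 3).
For "afposthbj" the result is "osthbjafp".

osthbjafp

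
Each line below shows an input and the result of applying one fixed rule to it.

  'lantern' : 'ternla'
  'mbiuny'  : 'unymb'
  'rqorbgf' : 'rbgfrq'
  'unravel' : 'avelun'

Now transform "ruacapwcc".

capwccru

The pattern: move the first 3 characters to the end (rotate left by 3), then delete the last character.
On "ruacapwcc": the first step gives "capwccrua", and the second then gives "capwccru".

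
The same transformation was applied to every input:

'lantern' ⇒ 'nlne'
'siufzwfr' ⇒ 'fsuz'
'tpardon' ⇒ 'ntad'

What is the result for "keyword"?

The rule is to keep every other character starting from the first (positions 1st, 3rd, 5th, ...), then move the last character to the front.
Working it through for "keyword": intermediate "kyod", final "dkyo".

dkyo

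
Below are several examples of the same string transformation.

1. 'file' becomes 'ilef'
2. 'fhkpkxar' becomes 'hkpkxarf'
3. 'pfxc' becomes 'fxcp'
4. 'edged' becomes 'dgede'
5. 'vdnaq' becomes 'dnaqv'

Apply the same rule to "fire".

iref

The rule is to move the first character to the end.
Applying that to "fire" gives "iref".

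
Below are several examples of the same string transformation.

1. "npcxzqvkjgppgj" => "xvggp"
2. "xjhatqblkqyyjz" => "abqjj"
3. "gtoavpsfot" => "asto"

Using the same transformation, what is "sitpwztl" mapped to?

pti

In each case the input is transformed by: move the first 3 characters to the end (rotate left by 3), then keep one character in every 3, starting at position 1 (positions 1st, 4th, 7th, ...).
For "sitpwztl", step one produces "pwztlsit"; step two turns that into "pti".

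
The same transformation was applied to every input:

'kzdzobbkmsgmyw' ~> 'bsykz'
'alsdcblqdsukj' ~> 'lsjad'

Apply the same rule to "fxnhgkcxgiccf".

ciffh

The rule is to keep one character in every 3, starting at position 1 (positions 1st, 4th, 7th, ...), then move the last 3 characters to the front (rotate right by 3).
For "fxnhgkcxgiccf", step one produces "fhcif"; step two turns that into "ciffh".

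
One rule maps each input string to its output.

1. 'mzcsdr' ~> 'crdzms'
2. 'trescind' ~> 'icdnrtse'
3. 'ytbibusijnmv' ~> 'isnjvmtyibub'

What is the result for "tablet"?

Looking at the pairs, the operation is to swap each adjacent pair of characters (1↔2, 3↔4, ...), then swap the front and back halves of the string.
Starting from "tablet": after the first operation, "atlbte"; after the second, "bteatl".

bteatl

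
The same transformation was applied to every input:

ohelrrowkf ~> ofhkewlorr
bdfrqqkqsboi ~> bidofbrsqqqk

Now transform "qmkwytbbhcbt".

What's happening: take characters alternately from the front and the back (1st, last, 2nd, 2nd-last, ...).
For "qmkwytbbhcbt" the result is "qtmbkcwhybtb".

qtmbkcwhybtb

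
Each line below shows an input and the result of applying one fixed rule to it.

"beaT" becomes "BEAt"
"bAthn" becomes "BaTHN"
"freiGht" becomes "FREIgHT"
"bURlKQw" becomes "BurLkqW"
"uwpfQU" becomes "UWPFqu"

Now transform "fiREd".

The transformation: flip the case of every letter.
Applying that to "fiREd" gives "FIreD".

FIreD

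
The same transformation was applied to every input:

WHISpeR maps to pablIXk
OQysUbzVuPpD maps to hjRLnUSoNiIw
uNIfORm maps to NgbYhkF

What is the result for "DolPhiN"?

wHEiABg

What's happening: flip the case of every letter, then shift every letter 7 places backward in the alphabet (wrapping around).
"DolPhiN" → "wHEiABg".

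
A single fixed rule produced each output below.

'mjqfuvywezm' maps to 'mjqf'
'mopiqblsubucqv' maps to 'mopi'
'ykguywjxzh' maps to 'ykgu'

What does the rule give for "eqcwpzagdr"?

What's happening: keep only the first 4 characters.
For "eqcwpzagdr" the result is "eqcw".

eqcw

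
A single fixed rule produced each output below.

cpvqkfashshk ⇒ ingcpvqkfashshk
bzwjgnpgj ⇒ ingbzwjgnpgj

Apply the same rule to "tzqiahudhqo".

ingtzqiahudhqo

Each output is the input with this applied: prepend "ing".
"tzqiahudhqo" → "ingtzqiahudhqo".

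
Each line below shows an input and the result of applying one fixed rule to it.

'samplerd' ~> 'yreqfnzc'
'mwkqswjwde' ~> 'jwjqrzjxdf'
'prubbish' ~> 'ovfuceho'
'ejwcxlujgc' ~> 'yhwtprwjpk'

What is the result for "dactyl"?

What's happening: shift every letter 13 places forward in the alphabet (wrapping around) — i.e. ROT13, then swap the front and back halves of the string.
For "dactyl", step one produces "qnpgly"; step two turns that into "glyqnp".

glyqnp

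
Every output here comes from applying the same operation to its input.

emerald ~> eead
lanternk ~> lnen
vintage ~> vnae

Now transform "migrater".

The rule is to keep every other character starting from the first (positions 1st, 3rd, 5th, ...).
"migrater" → "mgae".

mgae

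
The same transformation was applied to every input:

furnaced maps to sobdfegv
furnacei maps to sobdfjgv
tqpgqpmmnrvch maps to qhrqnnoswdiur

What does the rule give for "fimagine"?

nbhjofgj

In each case the input is transformed by: move the first 2 characters to the end (rotate left by 2), then shift every letter 1 place forward in the alphabet (wrapping around).
Working it through for "fimagine": intermediate "maginefi", final "nbhjofgj".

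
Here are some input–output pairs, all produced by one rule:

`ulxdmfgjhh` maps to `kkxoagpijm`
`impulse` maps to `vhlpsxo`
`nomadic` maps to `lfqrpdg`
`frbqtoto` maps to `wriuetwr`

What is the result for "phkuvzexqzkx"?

Each output is the input with this applied: move the last 2 characters to the front (rotate right by 2), then shift every letter 3 places forward in the alphabet (wrapping around).
"phkuvzexqzkx" → "kxphkuvzexqz" → "nasknxychatc".

nasknxychatc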